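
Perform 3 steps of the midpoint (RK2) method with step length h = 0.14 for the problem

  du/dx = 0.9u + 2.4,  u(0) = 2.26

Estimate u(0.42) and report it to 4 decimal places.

Midpoint: k1 = f(x_n, u_n); k2 = f(x_n + h/2, u_n + (h/2)·k1); u_{n+1} = u_n + h·k2.
x=0.000000, u=2.260000:
  k1 = f(0.000000, 2.260000) = 4.434000
  k2 = f(0.070000, 2.570380) = 4.713342
  u ← 2.260000 + 0.14·4.713342 = 2.919868
x=0.140000, u=2.919868:
  k1 = f(0.140000, 2.919868) = 5.027881
  k2 = f(0.210000, 3.271820) = 5.344638
  u ← 2.919868 + 0.14·5.344638 = 3.668117
x=0.280000, u=3.668117:
  k1 = f(0.280000, 3.668117) = 5.701305
  k2 = f(0.350000, 4.067209) = 6.060488
  u ← 3.668117 + 0.14·6.060488 = 4.516585
u(0.42) ≈ 4.5166

4.5166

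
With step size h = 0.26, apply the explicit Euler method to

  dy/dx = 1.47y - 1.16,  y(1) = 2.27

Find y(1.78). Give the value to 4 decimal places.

4.6996

Euler: y_{n+1} = y_n + h·f(x_n, y_n).
x=1.000000, y=2.270000: f=2.176900 → y ← 2.270000 + 0.26·2.176900 = 2.835994
x=1.260000, y=2.835994: f=3.008911 → y ← 2.835994 + 0.26·3.008911 = 3.618311
x=1.520000, y=3.618311: f=4.158917 → y ← 3.618311 + 0.26·4.158917 = 4.699629
y(1.78) ≈ 4.6996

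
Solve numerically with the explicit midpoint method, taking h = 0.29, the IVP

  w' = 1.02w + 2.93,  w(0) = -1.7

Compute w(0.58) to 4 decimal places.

-0.7685

Midpoint: k1 = f(t_n, w_n); k2 = f(t_n + h/2, w_n + (h/2)·k1); w_{n+1} = w_n + h·k2.
t=0.000000, w=-1.700000:
  k1 = f(0.000000, -1.700000) = 1.196000
  k2 = f(0.145000, -1.526580) = 1.372888
  w ← -1.700000 + 0.29·1.372888 = -1.301862
t=0.290000, w=-1.301862:
  k1 = f(0.290000, -1.301862) = 1.602100
  k2 = f(0.435000, -1.069558) = 1.839051
  w ← -1.301862 + 0.29·1.839051 = -0.768538
w(0.58) ≈ -0.7685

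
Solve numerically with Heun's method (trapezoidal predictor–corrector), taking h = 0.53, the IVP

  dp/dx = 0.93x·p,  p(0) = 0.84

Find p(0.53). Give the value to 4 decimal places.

0.9497

Heun: k1 = f(x_n, p_n); k2 = f(x_n + h, p_n + h·k1); p_{n+1} = p_n + (h/2)·(k1 + k2).
x=0.000000, p=0.840000:
  k1 = f(0.000000, 0.840000) = 0.000000
  k2 = f(0.530000, 0.840000) = 0.414036
  p ← 0.840000 + (0.53/2)·(0.000000 + 0.414036) = 0.949720
p(0.53) ≈ 0.9497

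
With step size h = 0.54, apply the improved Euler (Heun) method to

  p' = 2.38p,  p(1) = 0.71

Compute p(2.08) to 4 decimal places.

6.8719

Heun: k1 = f(s_n, p_n); k2 = f(s_n + h, p_n + h·k1); p_{n+1} = p_n + (h/2)·(k1 + k2).
s=1.000000, p=0.710000:
  k1 = f(1.000000, 0.710000) = 1.689800
  k2 = f(1.540000, 1.622492) = 3.861531
  p ← 0.710000 + (0.54/2)·(1.689800 + 3.861531) = 2.208859
s=1.540000, p=2.208859:
  k1 = f(1.540000, 2.208859) = 5.257085
  k2 = f(2.080000, 5.047685) = 12.013491
  p ← 2.208859 + (0.54/2)·(5.257085 + 12.013491) = 6.871915
p(2.08) ≈ 6.8719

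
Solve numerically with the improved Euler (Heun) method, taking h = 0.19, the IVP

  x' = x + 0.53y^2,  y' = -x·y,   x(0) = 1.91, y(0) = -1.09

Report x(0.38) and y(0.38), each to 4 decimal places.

2.9431, -0.4563

Heun on (x,y): k1 = f(s_n, state_n); k2 = f(s_n + h, state_n + h·k1); state_{n+1} = state_n + (h/2)·(k1 + k2).
0.000000: (1.910000, -1.090000)
  k1 = (2.539693, 2.081900)
  predictor → (2.392542, -0.694439)
  k2 = (2.648132, 1.661474)
  → (2.402843, -0.734379)
0.190000: (2.402843, -0.734379)
  k1 = (2.688679, 1.764599)
  predictor → (2.913692, -0.399106)
  k2 = (2.998114, 1.162871)
  → (2.943089, -0.456270)
(x(0.38), y(0.38)) ≈ (2.9431, -0.4563)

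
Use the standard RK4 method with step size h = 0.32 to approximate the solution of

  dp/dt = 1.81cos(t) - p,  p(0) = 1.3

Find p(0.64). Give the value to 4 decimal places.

RK4: k1 = f(t_n, p_n); k2 = f(t_n + h/2, p_n + (h/2)·k1); k3 = f(t_n + h/2, p_n + (h/2)·k2); k4 = f(t_n + h, p_n + h·k3); p_{n+1} = p_n + (h/6)·(k1 + 2k2 + 2k3 + k4).
t=0.000000, p=1.300000:
  k1 = f(0.000000, 1.300000) = 0.510000
  k2 = f(0.160000, 1.381600) = 0.405281
  k3 = f(0.160000, 1.364845) = 0.422036
  k4 = f(0.320000, 1.435052) = 0.283064
  p ← 1.300000 + (0.32/6)·(k1 + 2k2 + 2k3 + k4) = 1.430544
t=0.320000, p=1.430544:
  k1 = f(0.320000, 1.430544) = 0.287572
  k2 = f(0.480000, 1.476556) = 0.128905
  k3 = f(0.480000, 1.451169) = 0.154292
  k4 = f(0.640000, 1.479917) = -0.028124
  p ← 1.430544 + (0.32/6)·(k1 + 2k2 + 2k3 + k4) = 1.474589
p(0.64) ≈ 1.4746

1.4746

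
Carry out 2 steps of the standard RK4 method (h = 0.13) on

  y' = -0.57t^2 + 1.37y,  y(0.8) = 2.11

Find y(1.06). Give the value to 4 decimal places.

RK4: k1 = f(t_n, y_n); k2 = f(t_n + h/2, y_n + (h/2)·k1); k3 = f(t_n + h/2, y_n + (h/2)·k2); k4 = f(t_n + h, y_n + h·k3); y_{n+1} = y_n + (h/6)·(k1 + 2k2 + 2k3 + k4).
t=0.800000, y=2.110000:
  k1 = f(0.800000, 2.110000) = 2.525900
  k2 = f(0.865000, 2.274183) = 2.689143
  k3 = f(0.865000, 2.284794) = 2.703680
  k4 = f(0.930000, 2.461478) = 2.879232
  y ← 2.110000 + (0.13/6)·(k1 + 2k2 + 2k3 + k4) = 2.460800
t=0.930000, y=2.460800:
  k1 = f(0.930000, 2.460800) = 2.878303
  k2 = f(0.995000, 2.647890) = 3.063295
  k3 = f(0.995000, 2.659914) = 3.079768
  k4 = f(1.060000, 2.861170) = 3.279351
  y ← 2.460800 + (0.13/6)·(k1 + 2k2 + 2k3 + k4) = 2.860415
y(1.06) ≈ 2.8604

2.8604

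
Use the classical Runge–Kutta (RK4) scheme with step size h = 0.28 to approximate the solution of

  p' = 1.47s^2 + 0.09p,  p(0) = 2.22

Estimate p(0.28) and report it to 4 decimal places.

RK4: k1 = f(s_n, p_n); k2 = f(s_n + h/2, p_n + (h/2)·k1); k3 = f(s_n + h/2, p_n + (h/2)·k2); k4 = f(s_n + h, p_n + h·k3); p_{n+1} = p_n + (h/6)·(k1 + 2k2 + 2k3 + k4).
s=0.000000, p=2.220000:
  k1 = f(0.000000, 2.220000) = 0.199800
  k2 = f(0.140000, 2.247972) = 0.231129
  k3 = f(0.140000, 2.252358) = 0.231524
  k4 = f(0.280000, 2.284827) = 0.320882
  p ← 2.220000 + (0.28/6)·(k1 + 2k2 + 2k3 + k4) = 2.287480
p(0.28) ≈ 2.2875

2.2875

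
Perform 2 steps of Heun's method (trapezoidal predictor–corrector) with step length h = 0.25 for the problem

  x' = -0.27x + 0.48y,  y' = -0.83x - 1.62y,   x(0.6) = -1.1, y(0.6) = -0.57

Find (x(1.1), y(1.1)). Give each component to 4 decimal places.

-1.0027, 0.0332

Heun on (x,y): k1 = f(t_n, state_n); k2 = f(t_n + h, state_n + h·k1); state_{n+1} = state_n + (h/2)·(k1 + k2).
0.600000: (-1.100000, -0.570000)
  k1 = (0.023400, 1.836400)
  predictor → (-1.094150, -0.110900)
  k2 = (0.242189, 1.087802)
  → (-1.066801, -0.204475)
0.850000: (-1.066801, -0.204475)
  k1 = (0.189889, 1.216694)
  predictor → (-1.019329, 0.099699)
  k2 = (0.323074, 0.684531)
  → (-1.002681, 0.033178)
(x(1.1), y(1.1)) ≈ (-1.0027, 0.0332)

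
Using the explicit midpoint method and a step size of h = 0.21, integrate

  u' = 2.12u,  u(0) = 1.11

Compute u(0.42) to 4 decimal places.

Midpoint: k1 = f(t_n, u_n); k2 = f(t_n + h/2, u_n + (h/2)·k1); u_{n+1} = u_n + h·k2.
t=0.000000, u=1.110000:
  k1 = f(0.000000, 1.110000) = 2.353200
  k2 = f(0.105000, 1.357086) = 2.877022
  u ← 1.110000 + 0.21·2.877022 = 1.714175
t=0.210000, u=1.714175:
  k1 = f(0.210000, 1.714175) = 3.634050
  k2 = f(0.315000, 2.095750) = 4.442990
  u ← 1.714175 + 0.21·4.442990 = 2.647203
u(0.42) ≈ 2.6472

2.6472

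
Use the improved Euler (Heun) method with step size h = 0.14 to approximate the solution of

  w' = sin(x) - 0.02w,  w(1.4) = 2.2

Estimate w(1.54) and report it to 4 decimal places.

Heun: k1 = f(x_n, w_n); k2 = f(x_n + h, w_n + h·k1); w_{n+1} = w_n + (h/2)·(k1 + k2).
x=1.400000, w=2.200000:
  k1 = f(1.400000, 2.200000) = 0.941450
  k2 = f(1.540000, 2.331803) = 0.952890
  w ← 2.200000 + (0.14/2)·(0.941450 + 0.952890) = 2.332604
w(1.54) ≈ 2.3326

2.3326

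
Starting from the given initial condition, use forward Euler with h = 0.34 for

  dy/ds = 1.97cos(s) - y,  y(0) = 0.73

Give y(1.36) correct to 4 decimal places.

1.3004

Euler: y_{n+1} = y_n + h·f(s_n, y_n).
s=0.000000, y=0.730000: f=1.240000 → y ← 0.730000 + 0.34·1.240000 = 1.151600
s=0.340000, y=1.151600: f=0.705627 → y ← 1.151600 + 0.34·0.705627 = 1.391513
s=0.680000, y=1.391513: f=0.140305 → y ← 1.391513 + 0.34·0.140305 = 1.439217
s=1.020000, y=1.439217: f=-0.408186 → y ← 1.439217 + 0.34·(-0.408186) = 1.300434
y(1.36) ≈ 1.3004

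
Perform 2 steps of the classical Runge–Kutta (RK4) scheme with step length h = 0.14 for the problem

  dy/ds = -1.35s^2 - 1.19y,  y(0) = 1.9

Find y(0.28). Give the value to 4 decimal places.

RK4: k1 = f(s_n, y_n); k2 = f(s_n + h/2, y_n + (h/2)·k1); k3 = f(s_n + h/2, y_n + (h/2)·k2); k4 = f(s_n + h, y_n + h·k3); y_{n+1} = y_n + (h/6)·(k1 + 2k2 + 2k3 + k4).
s=0.000000, y=1.900000:
  k1 = f(0.000000, 1.900000) = -2.261000
  k2 = f(0.070000, 1.741730) = -2.079274
  k3 = f(0.070000, 1.754451) = -2.094412
  k4 = f(0.140000, 1.606782) = -1.938531
  y ← 1.900000 + (0.14/6)·(k1 + 2k2 + 2k3 + k4) = 1.607239
s=0.140000, y=1.607239:
  k1 = f(0.140000, 1.607239) = -1.939074
  k2 = f(0.210000, 1.471504) = -1.810624
  k3 = f(0.210000, 1.480495) = -1.821324
  k4 = f(0.280000, 1.352254) = -1.715022
  y ← 1.607239 + (0.14/6)·(k1 + 2k2 + 2k3 + k4) = 1.352486
y(0.28) ≈ 1.3525

1.3525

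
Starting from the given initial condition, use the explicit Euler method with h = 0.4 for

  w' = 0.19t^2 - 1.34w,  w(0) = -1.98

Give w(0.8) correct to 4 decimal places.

-0.4141

Euler: w_{n+1} = w_n + h·f(t_n, w_n).
t=0.000000, w=-1.980000: f=2.653200 → w ← -1.980000 + 0.4·2.653200 = -0.918720
t=0.400000, w=-0.918720: f=1.261485 → w ← -0.918720 + 0.4·1.261485 = -0.414126
w(0.8) ≈ -0.4141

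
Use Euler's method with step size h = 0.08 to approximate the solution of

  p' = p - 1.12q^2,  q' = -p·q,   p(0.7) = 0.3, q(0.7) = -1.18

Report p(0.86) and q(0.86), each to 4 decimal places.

Euler on (p,q): p_{n+1} = p_n + h·p', q_{n+1} = q_n + h·q'.
0.700000: (0.300000, -1.180000); f=(-1.259488, 0.354000) → (0.199241, -1.151680)
0.780000: (0.199241, -1.151680); f=(-1.286290, 0.229462) → (0.096338, -1.133323)
(p(0.86), q(0.86)) ≈ (0.0963, -1.1333)

0.0963, -1.1333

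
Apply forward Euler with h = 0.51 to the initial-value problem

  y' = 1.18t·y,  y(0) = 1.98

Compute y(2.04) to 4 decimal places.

Euler: y_{n+1} = y_n + h·f(t_n, y_n).
t=0.000000, y=1.980000: f=0.000000 → y ← 1.980000 + 0.51·0.000000 = 1.980000
t=0.510000, y=1.980000: f=1.191564 → y ← 1.980000 + 0.51·1.191564 = 2.587698
t=1.020000, y=2.587698: f=3.114553 → y ← 2.587698 + 0.51·3.114553 = 4.176120
t=1.530000, y=4.176120: f=7.539566 → y ← 4.176120 + 0.51·7.539566 = 8.021298
y(2.04) ≈ 8.0213

8.0213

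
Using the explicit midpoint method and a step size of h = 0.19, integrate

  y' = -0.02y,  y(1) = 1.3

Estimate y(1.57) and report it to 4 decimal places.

1.2853

Midpoint: k1 = f(t_n, y_n); k2 = f(t_n + h/2, y_n + (h/2)·k1); y_{n+1} = y_n + h·k2.
t=1.000000, y=1.300000:
  k1 = f(1.000000, 1.300000) = -0.026000
  k2 = f(1.095000, 1.297530) = -0.025951
  y ← 1.300000 + 0.19·(-0.025951) = 1.295069
t=1.190000, y=1.295069:
  k1 = f(1.190000, 1.295069) = -0.025901
  k2 = f(1.285000, 1.292609) = -0.025852
  y ← 1.295069 + 0.19·(-0.025852) = 1.290157
t=1.380000, y=1.290157:
  k1 = f(1.380000, 1.290157) = -0.025803
  k2 = f(1.475000, 1.287706) = -0.025754
  y ← 1.290157 + 0.19·(-0.025754) = 1.285264
y(1.57) ≈ 1.2853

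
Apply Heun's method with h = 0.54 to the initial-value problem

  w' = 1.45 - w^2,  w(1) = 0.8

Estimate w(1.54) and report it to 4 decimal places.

0.9968

Heun: k1 = f(x_n, w_n); k2 = f(x_n + h, w_n + h·k1); w_{n+1} = w_n + (h/2)·(k1 + k2).
x=1.000000, w=0.800000:
  k1 = f(1.000000, 0.800000) = 0.810000
  k2 = f(1.540000, 1.237400) = -0.081159
  w ← 0.800000 + (0.54/2)·(0.810000 + (-0.081159)) = 0.996787
w(1.54) ≈ 0.9968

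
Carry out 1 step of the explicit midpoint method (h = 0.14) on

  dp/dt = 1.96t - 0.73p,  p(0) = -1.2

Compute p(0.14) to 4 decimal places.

Midpoint: k1 = f(t_n, p_n); k2 = f(t_n + h/2, p_n + (h/2)·k1); p_{n+1} = p_n + h·k2.
t=0.000000, p=-1.200000:
  k1 = f(0.000000, -1.200000) = 0.876000
  k2 = f(0.070000, -1.138680) = 0.968436
  p ← -1.200000 + 0.14·0.968436 = -1.064419
p(0.14) ≈ -1.0644

-1.0644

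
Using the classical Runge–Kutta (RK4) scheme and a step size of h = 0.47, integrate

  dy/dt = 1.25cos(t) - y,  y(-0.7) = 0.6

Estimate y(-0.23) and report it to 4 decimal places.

0.7939

RK4: k1 = f(t_n, y_n); k2 = f(t_n + h/2, y_n + (h/2)·k1); k3 = f(t_n + h/2, y_n + (h/2)·k2); k4 = f(t_n + h, y_n + h·k3); y_{n+1} = y_n + (h/6)·(k1 + 2k2 + 2k3 + k4).
t=-0.700000, y=0.600000:
  k1 = f(-0.700000, 0.600000) = 0.356053
  k2 = f(-0.465000, 0.683672) = 0.433605
  k3 = f(-0.465000, 0.701897) = 0.415380
  k4 = f(-0.230000, 0.795229) = 0.421854
  y ← 0.600000 + (0.47/6)·(k1 + 2k2 + 2k3 + k4) = 0.793944
y(-0.23) ≈ 0.7939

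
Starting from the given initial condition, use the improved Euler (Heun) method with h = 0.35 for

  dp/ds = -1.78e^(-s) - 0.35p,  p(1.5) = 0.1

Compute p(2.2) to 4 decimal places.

-0.0965

Heun: k1 = f(s_n, p_n); k2 = f(s_n + h, p_n + h·k1); p_{n+1} = p_n + (h/2)·(k1 + k2).
s=1.500000, p=0.100000:
  k1 = f(1.500000, 0.100000) = -0.432172
  k2 = f(1.850000, -0.051260) = -0.261941
  p ← 0.100000 + (0.35/2)·(-0.432172 + (-0.261941)) = -0.021470
s=1.850000, p=-0.021470:
  k1 = f(1.850000, -0.021470) = -0.272368
  k2 = f(2.200000, -0.116798) = -0.156350
  p ← -0.021470 + (0.35/2)·(-0.272368 + (-0.156350)) = -0.096495
p(2.2) ≈ -0.0965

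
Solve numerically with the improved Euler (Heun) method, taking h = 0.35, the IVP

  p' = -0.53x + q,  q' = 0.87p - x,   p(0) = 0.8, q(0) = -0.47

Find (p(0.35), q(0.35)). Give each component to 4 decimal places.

Heun on (p,q): k1 = f(x_n, state_n); k2 = f(x_n + h, state_n + h·k1); state_{n+1} = state_n + (h/2)·(k1 + k2).
0.000000: (0.800000, -0.470000)
  k1 = (-0.470000, 0.696000)
  predictor → (0.635500, -0.226400)
  k2 = (-0.411900, 0.202885)
  → (0.645668, -0.312695)
(p(0.35), q(0.35)) ≈ (0.6457, -0.3127)

0.6457, -0.3127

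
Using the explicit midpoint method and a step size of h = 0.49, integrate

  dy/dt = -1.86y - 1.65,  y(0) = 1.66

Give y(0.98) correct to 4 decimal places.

Midpoint: k1 = f(t_n, y_n); k2 = f(t_n + h/2, y_n + (h/2)·k1); y_{n+1} = y_n + h·k2.
t=0.000000, y=1.660000:
  k1 = f(0.000000, 1.660000) = -4.737600
  k2 = f(0.245000, 0.499288) = -2.578676
  y ← 1.660000 + 0.49·(-2.578676) = 0.396449
t=0.490000, y=0.396449:
  k1 = f(0.490000, 0.396449) = -2.387395
  k2 = f(0.735000, -0.188463) = -1.299459
  y ← 0.396449 + 0.49·(-1.299459) = -0.240286
y(0.98) ≈ -0.2403

-0.2403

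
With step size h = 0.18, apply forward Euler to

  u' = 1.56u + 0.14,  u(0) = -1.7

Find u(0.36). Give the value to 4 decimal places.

Euler: u_{n+1} = u_n + h·f(t_n, u_n).
t=0.000000, u=-1.700000: f=-2.512000 → u ← -1.700000 + 0.18·(-2.512000) = -2.152160
t=0.180000, u=-2.152160: f=-3.217370 → u ← -2.152160 + 0.18·(-3.217370) = -2.731287
u(0.36) ≈ -2.7313

-2.7313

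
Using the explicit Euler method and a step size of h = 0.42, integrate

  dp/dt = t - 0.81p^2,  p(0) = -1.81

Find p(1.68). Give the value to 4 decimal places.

Euler: p_{n+1} = p_n + h·f(t_n, p_n).
t=0.000000, p=-1.810000: f=-2.653641 → p ← -1.810000 + 0.42·(-2.653641) = -2.924529
t=0.420000, p=-2.924529: f=-6.507826 → p ← -2.924529 + 0.42·(-6.507826) = -5.657816
t=0.840000, p=-5.657816: f=-25.088814 → p ← -5.657816 + 0.42·(-25.088814) = -16.195118
t=1.260000, p=-16.195118: f=-211.188295 → p ← -16.195118 + 0.42·(-211.188295) = -104.894202
p(1.68) ≈ -104.8942

-104.8942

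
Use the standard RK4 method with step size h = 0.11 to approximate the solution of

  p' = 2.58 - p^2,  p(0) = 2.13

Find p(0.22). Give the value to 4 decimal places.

RK4: k1 = f(t_n, p_n); k2 = f(t_n + h/2, p_n + (h/2)·k1); k3 = f(t_n + h/2, p_n + (h/2)·k2); k4 = f(t_n + h, p_n + h·k3); p_{n+1} = p_n + (h/6)·(k1 + 2k2 + 2k3 + k4).
t=0.000000, p=2.130000:
  k1 = f(0.000000, 2.130000) = -1.956900
  k2 = f(0.055000, 2.022371) = -1.509982
  k3 = f(0.055000, 2.046951) = -1.610008
  k4 = f(0.110000, 1.952899) = -1.233815
  p ← 2.130000 + (0.11/6)·(k1 + 2k2 + 2k3 + k4) = 1.957104
t=0.110000, p=1.957104:
  k1 = f(0.110000, 1.957104) = -1.250256
  k2 = f(0.165000, 1.888340) = -0.985827
  k3 = f(0.165000, 1.902883) = -1.040965
  k4 = f(0.220000, 1.842598) = -0.815166
  p ← 1.957104 + (0.11/6)·(k1 + 2k2 + 2k3 + k4) = 1.844922
p(0.22) ≈ 1.8449

1.8449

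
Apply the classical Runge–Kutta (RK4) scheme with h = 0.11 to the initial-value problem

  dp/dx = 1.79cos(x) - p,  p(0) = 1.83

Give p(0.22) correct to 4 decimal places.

RK4: k1 = f(x_n, p_n); k2 = f(x_n + h/2, p_n + (h/2)·k1); k3 = f(x_n + h/2, p_n + (h/2)·k2); k4 = f(x_n + h, p_n + h·k3); p_{n+1} = p_n + (h/6)·(k1 + 2k2 + 2k3 + k4).
x=0.000000, p=1.830000:
  k1 = f(0.000000, 1.830000) = -0.040000
  k2 = f(0.055000, 1.827800) = -0.040507
  k3 = f(0.055000, 1.827772) = -0.040479
  k4 = f(0.110000, 1.825547) = -0.046366
  p ← 1.830000 + (0.11/6)·(k1 + 2k2 + 2k3 + k4) = 1.825447
x=0.110000, p=1.825447:
  k1 = f(0.110000, 1.825447) = -0.046266
  k2 = f(0.165000, 1.822903) = -0.057214
  k3 = f(0.165000, 1.822300) = -0.056612
  k4 = f(0.220000, 1.819220) = -0.072363
  p ← 1.825447 + (0.11/6)·(k1 + 2k2 + 2k3 + k4) = 1.819099
p(0.22) ≈ 1.8191

1.8191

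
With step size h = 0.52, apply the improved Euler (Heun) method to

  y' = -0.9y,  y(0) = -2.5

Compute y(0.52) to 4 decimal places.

-1.6038

Heun: k1 = f(t_n, y_n); k2 = f(t_n + h, y_n + h·k1); y_{n+1} = y_n + (h/2)·(k1 + k2).
t=0.000000, y=-2.500000:
  k1 = f(0.000000, -2.500000) = 2.250000
  k2 = f(0.520000, -1.330000) = 1.197000
  y ← -2.500000 + (0.52/2)·(2.250000 + 1.197000) = -1.603780
y(0.52) ≈ -1.6038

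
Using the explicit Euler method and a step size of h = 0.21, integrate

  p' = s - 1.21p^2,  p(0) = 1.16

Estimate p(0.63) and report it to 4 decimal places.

0.6586

Euler: p_{n+1} = p_n + h·f(s_n, p_n).
s=0.000000, p=1.160000: f=-1.628176 → p ← 1.160000 + 0.21·(-1.628176) = 0.818083
s=0.210000, p=0.818083: f=-0.599804 → p ← 0.818083 + 0.21·(-0.599804) = 0.692124
s=0.420000, p=0.692124: f=-0.159633 → p ← 0.692124 + 0.21·(-0.159633) = 0.658601
p(0.63) ≈ 0.6586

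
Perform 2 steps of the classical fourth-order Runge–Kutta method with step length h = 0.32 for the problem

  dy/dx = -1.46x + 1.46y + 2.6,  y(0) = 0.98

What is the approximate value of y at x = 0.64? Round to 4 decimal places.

RK4: k1 = f(x_n, y_n); k2 = f(x_n + h/2, y_n + (h/2)·k1); k3 = f(x_n + h/2, y_n + (h/2)·k2); k4 = f(x_n + h, y_n + h·k3); y_{n+1} = y_n + (h/6)·(k1 + 2k2 + 2k3 + k4).
x=0.000000, y=0.980000:
  k1 = f(0.000000, 0.980000) = 4.030800
  k2 = f(0.160000, 1.624928) = 4.738795
  k3 = f(0.160000, 1.738207) = 4.904182
  k4 = f(0.320000, 2.549338) = 5.854834
  y ← 0.980000 + (0.32/6)·(k1 + 2k2 + 2k3 + k4) = 2.535818
x=0.320000, y=2.535818:
  k1 = f(0.320000, 2.535818) = 5.835094
  k2 = f(0.480000, 3.469433) = 6.964572
  k3 = f(0.480000, 3.650150) = 7.228418
  k4 = f(0.640000, 4.848912) = 8.745012
  y ← 2.535818 + (0.32/6)·(k1 + 2k2 + 2k3 + k4) = 4.827343
y(0.64) ≈ 4.8273

4.8273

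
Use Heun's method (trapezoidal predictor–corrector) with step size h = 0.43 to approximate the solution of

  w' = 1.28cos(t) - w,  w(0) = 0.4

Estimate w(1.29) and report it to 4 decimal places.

Heun: k1 = f(t_n, w_n); k2 = f(t_n + h, w_n + h·k1); w_{n+1} = w_n + (h/2)·(k1 + k2).
t=0.000000, w=0.400000:
  k1 = f(0.000000, 0.400000) = 0.880000
  k2 = f(0.430000, 0.778400) = 0.385076
  w ← 0.400000 + (0.43/2)·(0.880000 + 0.385076) = 0.671991
t=0.430000, w=0.671991:
  k1 = f(0.430000, 0.671991) = 0.491485
  k2 = f(0.860000, 0.883330) = -0.048210
  w ← 0.671991 + (0.43/2)·(0.491485 + (-0.048210)) = 0.767295
t=0.860000, w=0.767295:
  k1 = f(0.860000, 0.767295) = 0.067824
  k2 = f(1.290000, 0.796460) = -0.441745
  w ← 0.767295 + (0.43/2)·(0.067824 + (-0.441745)) = 0.686903
w(1.29) ≈ 0.6869

0.6869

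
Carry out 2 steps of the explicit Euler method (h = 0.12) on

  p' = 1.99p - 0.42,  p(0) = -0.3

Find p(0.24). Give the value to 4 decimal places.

Euler: p_{n+1} = p_n + h·f(x_n, p_n).
x=0.000000, p=-0.300000: f=-1.017000 → p ← -0.300000 + 0.12·(-1.017000) = -0.422040
x=0.120000, p=-0.422040: f=-1.259860 → p ← -0.422040 + 0.12·(-1.259860) = -0.573223
p(0.24) ≈ -0.5732

-0.5732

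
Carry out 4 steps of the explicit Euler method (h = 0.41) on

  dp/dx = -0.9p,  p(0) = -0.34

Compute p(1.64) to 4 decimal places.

-0.0539

Euler: p_{n+1} = p_n + h·f(x_n, p_n).
x=0.000000, p=-0.340000: f=0.306000 → p ← -0.340000 + 0.41·0.306000 = -0.214540
x=0.410000, p=-0.214540: f=0.193086 → p ← -0.214540 + 0.41·0.193086 = -0.135375
x=0.820000, p=-0.135375: f=0.121837 → p ← -0.135375 + 0.41·0.121837 = -0.085421
x=1.230000, p=-0.085421: f=0.076879 → p ← -0.085421 + 0.41·0.076879 = -0.053901
p(1.64) ≈ -0.0539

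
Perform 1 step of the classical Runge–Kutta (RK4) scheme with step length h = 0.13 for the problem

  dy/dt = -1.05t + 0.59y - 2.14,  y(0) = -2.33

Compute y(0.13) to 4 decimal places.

-2.8140

RK4: k1 = f(t_n, y_n); k2 = f(t_n + h/2, y_n + (h/2)·k1); k3 = f(t_n + h/2, y_n + (h/2)·k2); k4 = f(t_n + h, y_n + h·k3); y_{n+1} = y_n + (h/6)·(k1 + 2k2 + 2k3 + k4).
t=0.000000, y=-2.330000:
  k1 = f(0.000000, -2.330000) = -3.514700
  k2 = f(0.065000, -2.558455) = -3.717739
  k3 = f(0.065000, -2.571653) = -3.725525
  k4 = f(0.130000, -2.814318) = -3.936948
  y ← -2.330000 + (0.13/6)·(k1 + 2k2 + 2k3 + k4) = -2.813994
y(0.13) ≈ -2.8140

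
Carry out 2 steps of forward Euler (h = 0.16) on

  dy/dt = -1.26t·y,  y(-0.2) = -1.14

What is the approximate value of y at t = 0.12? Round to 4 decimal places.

-1.1955

Euler: y_{n+1} = y_n + h·f(t_n, y_n).
t=-0.200000, y=-1.140000: f=-0.287280 → y ← -1.140000 + 0.16·(-0.287280) = -1.185965
t=-0.040000, y=-1.185965: f=-0.059773 → y ← -1.185965 + 0.16·(-0.059773) = -1.195528
y(0.12) ≈ -1.1955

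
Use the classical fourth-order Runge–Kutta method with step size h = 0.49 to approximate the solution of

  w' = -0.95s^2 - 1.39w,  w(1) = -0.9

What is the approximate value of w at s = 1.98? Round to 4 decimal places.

RK4: k1 = f(s_n, w_n); k2 = f(s_n + h/2, w_n + (h/2)·k1); k3 = f(s_n + h/2, w_n + (h/2)·k2); k4 = f(s_n + h, w_n + h·k3); w_{n+1} = w_n + (h/6)·(k1 + 2k2 + 2k3 + k4).
s=1.000000, w=-0.900000:
  k1 = f(1.000000, -0.900000) = 0.301000
  k2 = f(1.245000, -0.826255) = -0.324029
  k3 = f(1.245000, -0.979387) = -0.111176
  k4 = f(1.490000, -0.954476) = -0.782373
  w ← -0.900000 + (0.49/6)·(k1 + 2k2 + 2k3 + k4) = -1.010396
s=1.490000, w=-1.010396:
  k1 = f(1.490000, -1.010396) = -0.704645
  k2 = f(1.735000, -1.183034) = -1.215297
  k3 = f(1.735000, -1.308143) = -1.041394
  k4 = f(1.980000, -1.520679) = -1.610636
  w ← -1.010396 + (0.49/6)·(k1 + 2k2 + 2k3 + k4) = -1.568070
w(1.98) ≈ -1.5681

-1.5681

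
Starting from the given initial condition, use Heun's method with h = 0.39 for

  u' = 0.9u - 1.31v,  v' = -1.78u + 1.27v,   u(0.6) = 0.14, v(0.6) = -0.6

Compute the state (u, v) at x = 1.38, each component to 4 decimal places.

Heun on (u,v): k1 = f(x_n, state_n); k2 = f(x_n + h, state_n + h·k1); state_{n+1} = state_n + (h/2)·(k1 + k2).
0.600000: (0.140000, -0.600000)
  k1 = (0.912000, -1.011200)
  predictor → (0.495680, -0.994368)
  k2 = (1.748734, -2.145158)
  → (0.658843, -1.215490)
0.990000: (0.658843, -1.215490)
  k1 = (2.185250, -2.716413)
  predictor → (1.511091, -2.274891)
  k2 = (4.340089, -5.578853)
  → (1.931284, -2.833067)
(u(1.38), v(1.38)) ≈ (1.9313, -2.8331)

1.9313, -2.8331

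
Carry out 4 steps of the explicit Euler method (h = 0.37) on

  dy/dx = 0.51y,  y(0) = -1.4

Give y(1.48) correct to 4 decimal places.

Euler: y_{n+1} = y_n + h·f(x_n, y_n).
x=0.000000, y=-1.400000: f=-0.714000 → y ← -1.400000 + 0.37·(-0.714000) = -1.664180
x=0.370000, y=-1.664180: f=-0.848732 → y ← -1.664180 + 0.37·(-0.848732) = -1.978211
x=0.740000, y=-1.978211: f=-1.008887 → y ← -1.978211 + 0.37·(-1.008887) = -2.351499
x=1.110000, y=-2.351499: f=-1.199265 → y ← -2.351499 + 0.37·(-1.199265) = -2.795227
y(1.48) ≈ -2.7952

-2.7952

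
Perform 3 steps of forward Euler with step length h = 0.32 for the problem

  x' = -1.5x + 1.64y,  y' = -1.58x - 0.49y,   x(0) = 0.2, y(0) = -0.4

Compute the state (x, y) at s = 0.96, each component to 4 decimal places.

-0.3142, -0.1224

Euler on (x,y): x_{n+1} = x_n + h·x', y_{n+1} = y_n + h·y'.
0.000000: (0.200000, -0.400000); f=(-0.956000, -0.120000) → (-0.105920, -0.438400)
0.320000: (-0.105920, -0.438400); f=(-0.560096, 0.382170) → (-0.285151, -0.316106)
0.640000: (-0.285151, -0.316106); f=(-0.090687, 0.605430) → (-0.314171, -0.122368)
(x(0.96), y(0.96)) ≈ (-0.3142, -0.1224)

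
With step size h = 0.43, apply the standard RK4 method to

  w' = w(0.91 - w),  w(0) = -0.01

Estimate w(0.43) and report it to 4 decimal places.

RK4: k1 = f(s_n, w_n); k2 = f(s_n + h/2, w_n + (h/2)·k1); k3 = f(s_n + h/2, w_n + (h/2)·k2); k4 = f(s_n + h, w_n + h·k3); w_{n+1} = w_n + (h/6)·(k1 + 2k2 + 2k3 + k4).
s=0.000000, w=-0.010000:
  k1 = f(0.000000, -0.010000) = -0.009200
  k2 = f(0.215000, -0.011978) = -0.011043
  k3 = f(0.215000, -0.012374) = -0.011414
  k4 = f(0.430000, -0.014908) = -0.013788
  w ← -0.010000 + (0.43/6)·(k1 + 2k2 + 2k3 + k4) = -0.014866
w(0.43) ≈ -0.0149

-0.0149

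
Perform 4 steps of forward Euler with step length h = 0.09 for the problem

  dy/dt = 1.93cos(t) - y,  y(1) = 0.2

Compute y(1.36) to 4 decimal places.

Euler: y_{n+1} = y_n + h·f(t_n, y_n).
t=1.000000, y=0.200000: f=0.842783 → y ← 0.200000 + 0.09·0.842783 = 0.275851
t=1.090000, y=0.275851: f=0.616746 → y ← 0.275851 + 0.09·0.616746 = 0.331358
t=1.180000, y=0.331358: f=0.403827 → y ← 0.331358 + 0.09·0.403827 = 0.367702
t=1.270000, y=0.367702: f=0.204120 → y ← 0.367702 + 0.09·0.204120 = 0.386073
y(1.36) ≈ 0.3861

0.3861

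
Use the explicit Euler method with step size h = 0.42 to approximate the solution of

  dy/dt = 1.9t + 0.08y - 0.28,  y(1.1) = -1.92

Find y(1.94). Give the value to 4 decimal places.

-0.1701

Euler: y_{n+1} = y_n + h·f(t_n, y_n).
t=1.100000, y=-1.920000: f=1.656400 → y ← -1.920000 + 0.42·1.656400 = -1.224312
t=1.520000, y=-1.224312: f=2.510055 → y ← -1.224312 + 0.42·2.510055 = -0.170089
y(1.94) ≈ -0.1701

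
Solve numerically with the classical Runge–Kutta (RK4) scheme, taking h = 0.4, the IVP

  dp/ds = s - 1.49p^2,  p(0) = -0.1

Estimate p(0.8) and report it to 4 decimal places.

RK4: k1 = f(s_n, p_n); k2 = f(s_n + h/2, p_n + (h/2)·k1); k3 = f(s_n + h/2, p_n + (h/2)·k2); k4 = f(s_n + h, p_n + h·k3); p_{n+1} = p_n + (h/6)·(k1 + 2k2 + 2k3 + k4).
s=0.000000, p=-0.100000:
  k1 = f(0.000000, -0.100000) = -0.014900
  k2 = f(0.200000, -0.102980) = 0.184199
  k3 = f(0.200000, -0.063160) = 0.194056
  k4 = f(0.400000, -0.022378) = 0.399254
  p ← -0.100000 + (0.4/6)·(k1 + 2k2 + 2k3 + k4) = -0.023942
s=0.400000, p=-0.023942:
  k1 = f(0.400000, -0.023942) = 0.399146
  k2 = f(0.600000, 0.055887) = 0.595346
  k3 = f(0.600000, 0.095127) = 0.586517
  k4 = f(0.800000, 0.210664) = 0.733875
  p ← -0.023942 + (0.4/6)·(k1 + 2k2 + 2k3 + k4) = 0.209174
p(0.8) ≈ 0.2092

0.2092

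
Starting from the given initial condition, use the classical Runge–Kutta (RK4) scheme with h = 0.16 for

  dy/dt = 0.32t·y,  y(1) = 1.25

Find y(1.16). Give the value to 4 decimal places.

RK4: k1 = f(t_n, y_n); k2 = f(t_n + h/2, y_n + (h/2)·k1); k3 = f(t_n + h/2, y_n + (h/2)·k2); k4 = f(t_n + h, y_n + h·k3); y_{n+1} = y_n + (h/6)·(k1 + 2k2 + 2k3 + k4).
t=1.000000, y=1.250000:
  k1 = f(1.000000, 1.250000) = 0.400000
  k2 = f(1.080000, 1.282000) = 0.443059
  k3 = f(1.080000, 1.285445) = 0.444250
  k4 = f(1.160000, 1.321080) = 0.490385
  y ← 1.250000 + (0.16/6)·(k1 + 2k2 + 2k3 + k4) = 1.321067
y(1.16) ≈ 1.3211

1.3211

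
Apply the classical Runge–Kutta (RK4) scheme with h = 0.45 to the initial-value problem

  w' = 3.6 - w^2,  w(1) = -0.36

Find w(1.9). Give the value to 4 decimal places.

1.6834

RK4: k1 = f(t_n, w_n); k2 = f(t_n + h/2, w_n + (h/2)·k1); k3 = f(t_n + h/2, w_n + (h/2)·k2); k4 = f(t_n + h, w_n + h·k3); w_{n+1} = w_n + (h/6)·(k1 + 2k2 + 2k3 + k4).
t=1.000000, w=-0.360000:
  k1 = f(1.000000, -0.360000) = 3.470400
  k2 = f(1.225000, 0.420840) = 3.422894
  k3 = f(1.225000, 0.410151) = 3.431776
  k4 = f(1.450000, 1.184299) = 2.197435
  w ← -0.360000 + (0.45/6)·(k1 + 2k2 + 2k3 + k4) = 1.093288
t=1.450000, w=1.093288:
  k1 = f(1.450000, 1.093288) = 2.404721
  k2 = f(1.675000, 1.634350) = 0.928899
  k3 = f(1.675000, 1.302290) = 1.904040
  k4 = f(1.900000, 1.950106) = -0.202914
  w ← 1.093288 + (0.45/6)·(k1 + 2k2 + 2k3 + k4) = 1.683364
w(1.9) ≈ 1.6834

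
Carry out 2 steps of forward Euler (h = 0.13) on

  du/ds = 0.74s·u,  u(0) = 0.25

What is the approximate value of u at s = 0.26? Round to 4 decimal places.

Euler: u_{n+1} = u_n + h·f(s_n, u_n).
s=0.000000, u=0.250000: f=0.000000 → u ← 0.250000 + 0.13·0.000000 = 0.250000
s=0.130000, u=0.250000: f=0.024050 → u ← 0.250000 + 0.13·0.024050 = 0.253126
u(0.26) ≈ 0.2531

0.2531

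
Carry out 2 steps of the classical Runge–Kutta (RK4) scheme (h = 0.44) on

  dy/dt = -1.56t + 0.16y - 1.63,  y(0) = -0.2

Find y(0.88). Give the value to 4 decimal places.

RK4: k1 = f(t_n, y_n); k2 = f(t_n + h/2, y_n + (h/2)·k1); k3 = f(t_n + h/2, y_n + (h/2)·k2); k4 = f(t_n + h, y_n + h·k3); y_{n+1} = y_n + (h/6)·(k1 + 2k2 + 2k3 + k4).
t=0.000000, y=-0.200000:
  k1 = f(0.000000, -0.200000) = -1.662000
  k2 = f(0.220000, -0.565640) = -2.063702
  k3 = f(0.220000, -0.654015) = -2.077842
  k4 = f(0.440000, -1.114251) = -2.494680
  y ← -0.200000 + (0.44/6)·(k1 + 2k2 + 2k3 + k4) = -1.112250
t=0.440000, y=-1.112250:
  k1 = f(0.440000, -1.112250) = -2.494360
  k2 = f(0.660000, -1.661009) = -2.925361
  k3 = f(0.660000, -1.755829) = -2.940533
  k4 = f(0.880000, -2.406084) = -3.387773
  y ← -1.112250 + (0.44/6)·(k1 + 2k2 + 2k3 + k4) = -2.403937
y(0.88) ≈ -2.4039

-2.4039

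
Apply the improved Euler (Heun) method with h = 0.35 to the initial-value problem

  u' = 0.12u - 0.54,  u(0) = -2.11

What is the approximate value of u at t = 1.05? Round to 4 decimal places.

-2.9973

Heun: k1 = f(t_n, u_n); k2 = f(t_n + h, u_n + h·k1); u_{n+1} = u_n + (h/2)·(k1 + k2).
t=0.000000, u=-2.110000:
  k1 = f(0.000000, -2.110000) = -0.793200
  k2 = f(0.350000, -2.387620) = -0.826514
  u ← -2.110000 + (0.35/2)·(-0.793200 + (-0.826514)) = -2.393450
t=0.350000, u=-2.393450:
  k1 = f(0.350000, -2.393450) = -0.827214
  k2 = f(0.700000, -2.682975) = -0.861957
  u ← -2.393450 + (0.35/2)·(-0.827214 + (-0.861957)) = -2.689055
t=0.700000, u=-2.689055:
  k1 = f(0.700000, -2.689055) = -0.862687
  k2 = f(1.050000, -2.990995) = -0.898919
  u ← -2.689055 + (0.35/2)·(-0.862687 + (-0.898919)) = -2.997336
u(1.05) ≈ -2.9973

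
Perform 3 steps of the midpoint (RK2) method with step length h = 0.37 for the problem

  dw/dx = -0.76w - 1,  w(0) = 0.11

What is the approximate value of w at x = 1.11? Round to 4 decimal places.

Midpoint: k1 = f(x_n, w_n); k2 = f(x_n + h/2, w_n + (h/2)·k1); w_{n+1} = w_n + h·k2.
x=0.000000, w=0.110000:
  k1 = f(0.000000, 0.110000) = -1.083600
  k2 = f(0.185000, -0.090466) = -0.931246
  w ← 0.110000 + 0.37·(-0.931246) = -0.234561
x=0.370000, w=-0.234561:
  k1 = f(0.370000, -0.234561) = -0.821734
  k2 = f(0.555000, -0.386582) = -0.706198
  w ← -0.234561 + 0.37·(-0.706198) = -0.495854
x=0.740000, w=-0.495854:
  k1 = f(0.740000, -0.495854) = -0.623151
  k2 = f(0.925000, -0.611137) = -0.535536
  w ← -0.495854 + 0.37·(-0.535536) = -0.694002
w(1.11) ≈ -0.6940

-0.6940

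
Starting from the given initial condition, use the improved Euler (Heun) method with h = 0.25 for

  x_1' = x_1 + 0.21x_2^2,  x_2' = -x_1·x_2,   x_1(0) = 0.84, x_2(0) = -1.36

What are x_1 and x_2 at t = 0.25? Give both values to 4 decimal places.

Heun on (x_1,x_2): k1 = f(t_n, state_n); k2 = f(t_n + h, state_n + h·k1); state_{n+1} = state_n + (h/2)·(k1 + k2).
0.000000: (0.840000, -1.360000)
  k1 = (1.228416, 1.142400)
  predictor → (1.147104, -1.074400)
  k2 = (1.389514, 1.232449)
  → (1.167241, -1.063144)
(x_1(0.25), x_2(0.25)) ≈ (1.1672, -1.0631)

1.1672, -1.0631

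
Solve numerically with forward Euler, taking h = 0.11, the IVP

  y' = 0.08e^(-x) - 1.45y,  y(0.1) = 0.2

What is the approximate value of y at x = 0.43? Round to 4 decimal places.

Euler: y_{n+1} = y_n + h·f(x_n, y_n).
x=0.100000, y=0.200000: f=-0.217613 → y ← 0.200000 + 0.11·(-0.217613) = 0.176063
x=0.210000, y=0.176063: f=-0.190444 → y ← 0.176063 + 0.11·(-0.190444) = 0.155114
x=0.320000, y=0.155114: f=-0.166823 → y ← 0.155114 + 0.11·(-0.166823) = 0.136763
y(0.43) ≈ 0.1368

0.1368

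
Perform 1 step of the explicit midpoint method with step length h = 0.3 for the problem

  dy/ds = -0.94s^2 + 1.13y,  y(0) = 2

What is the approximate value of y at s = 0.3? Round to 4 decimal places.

2.7866

Midpoint: k1 = f(s_n, y_n); k2 = f(s_n + h/2, y_n + (h/2)·k1); y_{n+1} = y_n + h·k2.
s=0.000000, y=2.000000:
  k1 = f(0.000000, 2.000000) = 2.260000
  k2 = f(0.150000, 2.339000) = 2.621920
  y ← 2.000000 + 0.3·2.621920 = 2.786576
y(0.3) ≈ 2.7866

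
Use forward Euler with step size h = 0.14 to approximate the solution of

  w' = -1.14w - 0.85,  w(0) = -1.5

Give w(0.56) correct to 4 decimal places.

-1.1219

Euler: w_{n+1} = w_n + h·f(s_n, w_n).
s=0.000000, w=-1.500000: f=0.860000 → w ← -1.500000 + 0.14·0.860000 = -1.379600
s=0.140000, w=-1.379600: f=0.722744 → w ← -1.379600 + 0.14·0.722744 = -1.278416
s=0.280000, w=-1.278416: f=0.607394 → w ← -1.278416 + 0.14·0.607394 = -1.193381
s=0.420000, w=-1.193381: f=0.510454 → w ← -1.193381 + 0.14·0.510454 = -1.121917
w(0.56) ≈ -1.1219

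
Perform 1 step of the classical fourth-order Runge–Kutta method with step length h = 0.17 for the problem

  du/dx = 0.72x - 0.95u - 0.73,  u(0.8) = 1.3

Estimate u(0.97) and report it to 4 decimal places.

1.0918

RK4: k1 = f(x_n, u_n); k2 = f(x_n + h/2, u_n + (h/2)·k1); k3 = f(x_n + h/2, u_n + (h/2)·k2); k4 = f(x_n + h, u_n + h·k3); u_{n+1} = u_n + (h/6)·(k1 + 2k2 + 2k3 + k4).
x=0.800000, u=1.300000:
  k1 = f(0.800000, 1.300000) = -1.389000
  k2 = f(0.885000, 1.181935) = -1.215638
  k3 = f(0.885000, 1.196671) = -1.229637
  k4 = f(0.970000, 1.090962) = -1.068014
  u ← 1.300000 + (0.17/6)·(k1 + 2k2 + 2k3 + k4) = 1.091819
u(0.97) ≈ 1.0918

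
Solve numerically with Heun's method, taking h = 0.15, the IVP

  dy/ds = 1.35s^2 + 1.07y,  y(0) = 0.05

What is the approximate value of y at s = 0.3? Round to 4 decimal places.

0.0833

Heun: k1 = f(s_n, y_n); k2 = f(s_n + h, y_n + h·k1); y_{n+1} = y_n + (h/2)·(k1 + k2).
s=0.000000, y=0.050000:
  k1 = f(0.000000, 0.050000) = 0.053500
  k2 = f(0.150000, 0.058025) = 0.092462
  y ← 0.050000 + (0.15/2)·(0.053500 + 0.092462) = 0.060947
s=0.150000, y=0.060947:
  k1 = f(0.150000, 0.060947) = 0.095588
  k2 = f(0.300000, 0.075285) = 0.202055
  y ← 0.060947 + (0.15/2)·(0.095588 + 0.202055) = 0.083270
y(0.3) ≈ 0.0833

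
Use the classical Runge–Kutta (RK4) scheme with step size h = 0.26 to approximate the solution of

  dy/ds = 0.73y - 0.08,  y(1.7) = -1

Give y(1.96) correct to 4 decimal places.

RK4: k1 = f(s_n, y_n); k2 = f(s_n + h/2, y_n + (h/2)·k1); k3 = f(s_n + h/2, y_n + (h/2)·k2); k4 = f(s_n + h, y_n + h·k3); y_{n+1} = y_n + (h/6)·(k1 + 2k2 + 2k3 + k4).
s=1.700000, y=-1.000000:
  k1 = f(1.700000, -1.000000) = -0.810000
  k2 = f(1.830000, -1.105300) = -0.886869
  k3 = f(1.830000, -1.115293) = -0.894164
  k4 = f(1.960000, -1.232483) = -0.979712
  y ← -1.000000 + (0.26/6)·(k1 + 2k2 + 2k3 + k4) = -1.231910
y(1.96) ≈ -1.2319

-1.2319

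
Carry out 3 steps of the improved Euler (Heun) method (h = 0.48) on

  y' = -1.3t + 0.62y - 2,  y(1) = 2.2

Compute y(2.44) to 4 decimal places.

-3.9927

Heun: k1 = f(t_n, y_n); k2 = f(t_n + h, y_n + h·k1); y_{n+1} = y_n + (h/2)·(k1 + k2).
t=1.000000, y=2.200000:
  k1 = f(1.000000, 2.200000) = -1.936000
  k2 = f(1.480000, 1.270720) = -3.136154
  y ← 2.200000 + (0.48/2)·(-1.936000 + (-3.136154)) = 0.982683
t=1.480000, y=0.982683:
  k1 = f(1.480000, 0.982683) = -3.314736
  k2 = f(1.960000, -0.608390) = -4.925202
  y ← 0.982683 + (0.48/2)·(-3.314736 + (-4.925202)) = -0.994902
t=1.960000, y=-0.994902:
  k1 = f(1.960000, -0.994902) = -5.164839
  k2 = f(2.440000, -3.474025) = -7.325895
  y ← -0.994902 + (0.48/2)·(-5.164839 + (-7.325895)) = -3.992678
y(2.44) ≈ -3.9927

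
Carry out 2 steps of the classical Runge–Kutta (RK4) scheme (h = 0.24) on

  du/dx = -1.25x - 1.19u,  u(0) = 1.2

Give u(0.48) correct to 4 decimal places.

0.5577

RK4: k1 = f(x_n, u_n); k2 = f(x_n + h/2, u_n + (h/2)·k1); k3 = f(x_n + h/2, u_n + (h/2)·k2); k4 = f(x_n + h, u_n + h·k3); u_{n+1} = u_n + (h/6)·(k1 + 2k2 + 2k3 + k4).
x=0.000000, u=1.200000:
  k1 = f(0.000000, 1.200000) = -1.428000
  k2 = f(0.120000, 1.028640) = -1.374082
  k3 = f(0.120000, 1.035110) = -1.381781
  k4 = f(0.240000, 0.868373) = -1.333363
  u ← 1.200000 + (0.24/6)·(k1 + 2k2 + 2k3 + k4) = 0.869076
x=0.240000, u=0.869076:
  k1 = f(0.240000, 0.869076) = -1.334201
  k2 = f(0.360000, 0.708972) = -1.293677
  k3 = f(0.360000, 0.713835) = -1.299464
  k4 = f(0.480000, 0.557205) = -1.263074
  u ← 0.869076 + (0.24/6)·(k1 + 2k2 + 2k3 + k4) = 0.557734
u(0.48) ≈ 0.5577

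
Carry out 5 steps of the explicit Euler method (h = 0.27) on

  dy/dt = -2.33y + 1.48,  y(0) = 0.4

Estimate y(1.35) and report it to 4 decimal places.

0.6335

Euler: y_{n+1} = y_n + h·f(t_n, y_n).
t=0.000000, y=0.400000: f=0.548000 → y ← 0.400000 + 0.27·0.548000 = 0.547960
t=0.270000, y=0.547960: f=0.203253 → y ← 0.547960 + 0.27·0.203253 = 0.602838
t=0.540000, y=0.602838: f=0.075387 → y ← 0.602838 + 0.27·0.075387 = 0.623193
t=0.810000, y=0.623193: f=0.027961 → y ← 0.623193 + 0.27·0.027961 = 0.630742
t=1.080000, y=0.630742: f=0.010371 → y ← 0.630742 + 0.27·0.010371 = 0.633542
y(1.35) ≈ 0.6335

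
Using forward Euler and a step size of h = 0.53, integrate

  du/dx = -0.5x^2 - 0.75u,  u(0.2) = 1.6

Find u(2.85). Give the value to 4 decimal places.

-1.9959

Euler: u_{n+1} = u_n + h·f(x_n, u_n).
x=0.200000, u=1.600000: f=-1.220000 → u ← 1.600000 + 0.53·(-1.220000) = 0.953400
x=0.730000, u=0.953400: f=-0.981500 → u ← 0.953400 + 0.53·(-0.981500) = 0.433205
x=1.260000, u=0.433205: f=-1.118704 → u ← 0.433205 + 0.53·(-1.118704) = -0.159708
x=1.790000, u=-0.159708: f=-1.482269 → u ← -0.159708 + 0.53·(-1.482269) = -0.945311
x=2.320000, u=-0.945311: f=-1.982217 → u ← -0.945311 + 0.53·(-1.982217) = -1.995886
u(2.85) ≈ -1.9959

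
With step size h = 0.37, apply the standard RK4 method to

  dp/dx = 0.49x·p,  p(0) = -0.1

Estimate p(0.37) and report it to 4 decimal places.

-0.1034

RK4: k1 = f(x_n, p_n); k2 = f(x_n + h/2, p_n + (h/2)·k1); k3 = f(x_n + h/2, p_n + (h/2)·k2); k4 = f(x_n + h, p_n + h·k3); p_{n+1} = p_n + (h/6)·(k1 + 2k2 + 2k3 + k4).
x=0.000000, p=-0.100000:
  k1 = f(0.000000, -0.100000) = 0.000000
  k2 = f(0.185000, -0.100000) = -0.009065
  k3 = f(0.185000, -0.101677) = -0.009217
  k4 = f(0.370000, -0.103410) = -0.018748
  p ← -0.100000 + (0.37/6)·(k1 + 2k2 + 2k3 + k4) = -0.103411
p(0.37) ≈ -0.1034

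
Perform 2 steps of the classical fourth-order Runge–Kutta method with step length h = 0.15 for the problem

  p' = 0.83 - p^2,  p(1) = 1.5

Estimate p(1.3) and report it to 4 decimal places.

RK4: k1 = f(x_n, p_n); k2 = f(x_n + h/2, p_n + (h/2)·k1); k3 = f(x_n + h/2, p_n + (h/2)·k2); k4 = f(x_n + h, p_n + h·k3); p_{n+1} = p_n + (h/6)·(k1 + 2k2 + 2k3 + k4).
x=1.000000, p=1.500000:
  k1 = f(1.000000, 1.500000) = -1.420000
  k2 = f(1.075000, 1.393500) = -1.111842
  k3 = f(1.075000, 1.416612) = -1.176789
  k4 = f(1.150000, 1.323482) = -0.921604
  p ← 1.500000 + (0.15/6)·(k1 + 2k2 + 2k3 + k4) = 1.327028
x=1.150000, p=1.327028:
  k1 = f(1.150000, 1.327028) = -0.931004
  k2 = f(1.225000, 1.257203) = -0.750559
  k3 = f(1.225000, 1.270736) = -0.784771
  k4 = f(1.300000, 1.209313) = -0.632437
  p ← 1.327028 + (0.15/6)·(k1 + 2k2 + 2k3 + k4) = 1.211176
p(1.3) ≈ 1.2112

1.2112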